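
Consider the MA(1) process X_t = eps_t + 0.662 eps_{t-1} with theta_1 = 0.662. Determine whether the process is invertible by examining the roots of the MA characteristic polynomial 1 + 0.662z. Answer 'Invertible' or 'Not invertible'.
\text{Invertible}

The MA(q) characteristic polynomial is P(z) = 1 + 0.662z.
Invertibility requires all roots to lie outside the unit circle, i.e. |z| > 1 for every root.
This is linear in z: 1 + (0.662) z = 0  =>  z = -1/(0.662) = -1.510574,  |z| = 1.510574.
Moduli of all roots: 1.5106.
All moduli strictly greater than 1? Yes.
Verdict: Invertible.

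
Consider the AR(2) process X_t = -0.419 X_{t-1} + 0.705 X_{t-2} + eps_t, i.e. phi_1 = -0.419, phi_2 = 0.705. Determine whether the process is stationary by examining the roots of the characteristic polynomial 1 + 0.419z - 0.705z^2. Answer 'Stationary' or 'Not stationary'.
\text{Not stationary}

The AR(p) characteristic polynomial is P(z) = 1 + 0.419z - 0.705z^2.
Stationarity requires all roots to lie outside the unit circle, i.e. |z| > 1 for every root.
Set 1 + (0.419) z + (-0.705) z^2 = 0, i.e. a z^2 + b z + c = 0 with a = -0.705, b = 0.419, c = 1.
Discriminant D = b^2 - 4ac = (0.419)^2 - 4*(-0.705)*1 = 0.175561 - (-2.82) = 2.995561.
D >= 0, so the roots are real: z = (-b +/- sqrt(D)) / (2a) = (-0.419 +/- 1.730769) / (-1.41).
  z_1 = (-0.419 + 1.730769) / (-1.41) = -0.9303,   |z_1| = 0.9303.
  z_2 = (-0.419 - 1.730769) / (-1.41) = 1.5247,   |z_2| = 1.5247.
Moduli of all roots: 0.9303, 1.5247.
All moduli strictly greater than 1? No.
Verdict: Not stationary.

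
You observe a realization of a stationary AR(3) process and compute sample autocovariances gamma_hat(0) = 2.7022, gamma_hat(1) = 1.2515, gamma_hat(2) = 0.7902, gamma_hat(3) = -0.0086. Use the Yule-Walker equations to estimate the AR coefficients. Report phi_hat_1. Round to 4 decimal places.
\hat\phi_{1} = 0.4390

The Yule-Walker equations for an AR(p) process read, in matrix form,
  Gamma_p phi = r_p,   with   (Gamma_p)_{ij} = gamma(|i - j|),
                       (r_p)_i = gamma(i),   i,j = 1..p.
Substitute the sample gammas (Toeplitz matrix and right-hand side of size 3):
  Gamma_p = [[2.7022, 1.2515, 0.7902], [1.2515, 2.7022, 1.2515], [0.7902, 1.2515, 2.7022]]
  r_p     = [1.2515, 0.7902, -0.0086]
Written out (R1..R3):
  (R1) 2.7022 phi_1 + 1.2515 phi_2 + 0.7902 phi_3 = 1.2515
  (R2) 1.2515 phi_1 + 2.7022 phi_2 + 1.2515 phi_3 = 0.7902
  (R3) 0.7902 phi_1 + 1.2515 phi_2 + 2.7022 phi_3 = -0.0086
Gaussian elimination:
  R2 <- R2 - (1.2515/2.7022) R1 = R2 - (0.463141) R1:  2.122579 phi_2 + 0.885526 phi_3 = 0.210579
  R3 <- R3 - (0.7902/2.7022) R1 = R3 - (0.292428) R1:  0.885526 phi_2 + 2.471123 phi_3 = -0.374574
  R3 <- R3 - (0.885526/2.122579) R2 = R3 - (0.417193) R2:  2.101688 phi_3 = -0.462426
Back-substitution:
  phi_hat_3 = -0.462426 / 2.101688 = -0.220026
  phi_hat_2 = (0.210579 - (0.885526)(-0.220026)) / 2.122579 = 0.191002
  phi_hat_1 = (1.2515 - (1.2515)(0.191002) - (0.7902)(-0.220026)) / 2.7022 = 0.439022
So phi_hat = [0.4390, 0.1910, -0.2200].
Therefore phi_hat_1 = 0.4390.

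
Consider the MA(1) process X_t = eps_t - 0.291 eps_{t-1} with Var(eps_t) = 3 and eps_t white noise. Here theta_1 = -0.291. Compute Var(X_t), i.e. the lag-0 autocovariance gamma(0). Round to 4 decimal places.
\gamma(0) = 3.2540

For an MA(q) process X_t = eps_t + sum_i theta_i eps_{t-i} with
Var(eps_t) = sigma^2, the variance is
  gamma(0) = sigma^2 * (1 + sum_i theta_i^2).
  sum_i theta_i^2 = (-0.291)^2 = 0.084681.
  gamma(0) = 3 * (1 + 0.084681) = 3 * 1.084681 = 3.254043, which rounds to 3.2540.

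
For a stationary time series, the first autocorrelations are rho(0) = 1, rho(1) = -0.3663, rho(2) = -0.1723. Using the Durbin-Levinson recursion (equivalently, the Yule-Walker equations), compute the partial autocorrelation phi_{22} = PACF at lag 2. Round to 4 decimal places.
\phi_{22} = -0.3540

The PACF at lag k is phi_{kk}, the last component of the solution
to the Yule-Walker system G_k phi = r_k where
  (G_k)_{ij} = rho(|i - j|), (r_k)_i = rho(i), i,j = 1..k.
Equivalently, Durbin-Levinson gives phi_{kk} iteratively:
  phi_{11} = rho(1)
  phi_{kk} = [rho(k) - sum_{j=1..k-1} phi_{k-1,j} rho(k-j)]
            / [1 - sum_{j=1..k-1} phi_{k-1,j} rho(j)],
  phi_{k,j} = phi_{k-1,j} - phi_{kk} phi_{k-1,k-j},  j = 1..k-1.
Step k = 1:
  phi_11 = rho(1) = -0.3663.
Step k = 2:
  phi_22 = [rho(2) - phi_11 rho(1)] / [1 - phi_11 rho(1)] = [-0.1723 - (-0.3663)(-0.3663)] / [1 - (-0.3663)(-0.3663)]
         = -0.30647569 / 0.86582431 = -0.354.
Therefore phi_{22} = -0.3540.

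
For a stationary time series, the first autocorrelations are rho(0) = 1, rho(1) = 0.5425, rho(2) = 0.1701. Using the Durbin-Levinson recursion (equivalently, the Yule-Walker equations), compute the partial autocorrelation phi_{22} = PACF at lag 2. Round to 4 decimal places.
\phi_{22} = -0.1760

The PACF at lag k is phi_{kk}, the last component of the solution
to the Yule-Walker system G_k phi = r_k where
  (G_k)_{ij} = rho(|i - j|), (r_k)_i = rho(i), i,j = 1..k.
Equivalently, Durbin-Levinson gives phi_{kk} iteratively:
  phi_{11} = rho(1)
  phi_{kk} = [rho(k) - sum_{j=1..k-1} phi_{k-1,j} rho(k-j)]
            / [1 - sum_{j=1..k-1} phi_{k-1,j} rho(j)],
  phi_{k,j} = phi_{k-1,j} - phi_{kk} phi_{k-1,k-j},  j = 1..k-1.
Step k = 1:
  phi_11 = rho(1) = 0.5425.
Step k = 2:
  phi_22 = [rho(2) - phi_11 rho(1)] / [1 - phi_11 rho(1)] = [0.1701 - (0.5425)(0.5425)] / [1 - (0.5425)(0.5425)]
         = -0.12420625 / 0.70569375 = -0.176.
Therefore phi_{22} = -0.1760.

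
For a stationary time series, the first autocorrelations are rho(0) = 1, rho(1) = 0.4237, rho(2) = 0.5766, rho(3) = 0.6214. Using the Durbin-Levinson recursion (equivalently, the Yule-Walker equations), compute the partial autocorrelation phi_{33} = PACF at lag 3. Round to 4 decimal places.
\phi_{33} = 0.4620

The PACF at lag k is phi_{kk}, the last component of the solution
to the Yule-Walker system G_k phi = r_k where
  (G_k)_{ij} = rho(|i - j|), (r_k)_i = rho(i), i,j = 1..k.
Equivalently, Durbin-Levinson gives phi_{kk} iteratively:
  phi_{11} = rho(1)
  phi_{kk} = [rho(k) - sum_{j=1..k-1} phi_{k-1,j} rho(k-j)]
            / [1 - sum_{j=1..k-1} phi_{k-1,j} rho(j)],
  phi_{k,j} = phi_{k-1,j} - phi_{kk} phi_{k-1,k-j},  j = 1..k-1.
Step k = 1:
  phi_11 = rho(1) = 0.4237.
Step k = 2:
  phi_22 = [rho(2) - phi_11 rho(1)] / [1 - phi_11 rho(1)] = [0.5766 - (0.4237)(0.4237)] / [1 - (0.4237)(0.4237)]
         = 0.39707831 / 0.82047831 = 0.48396.
  Update: phi_21 = phi_11 - phi_22 phi_11 = 0.4237 - (0.48396)(0.4237) = 0.218646.
Step k = 3:
  phi_33 = [rho(3) - phi_21 rho(2) - phi_22 rho(1)] / [1 - phi_21 rho(1) - phi_22 rho(2)]
    numerator   = 0.6214 - (0.218646)(0.5766) - (0.48396)(0.4237) = 0.29027486
    denominator = 1 - (0.218646)(0.4237) - (0.48396)(0.5766) = 0.62830847
  phi_33 = 0.29027486 / 0.62830847 = 0.462.
Therefore phi_{33} = 0.4620.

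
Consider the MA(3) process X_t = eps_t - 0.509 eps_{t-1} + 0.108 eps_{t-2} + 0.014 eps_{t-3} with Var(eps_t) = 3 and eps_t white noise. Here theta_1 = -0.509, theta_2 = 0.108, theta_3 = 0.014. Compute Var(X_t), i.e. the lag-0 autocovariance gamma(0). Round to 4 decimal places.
\gamma(0) = 3.8128

For an MA(q) process X_t = eps_t + sum_i theta_i eps_{t-i} with
Var(eps_t) = sigma^2, the variance is
  gamma(0) = sigma^2 * (1 + sum_i theta_i^2).
  sum_i theta_i^2 = (-0.509)^2 + (0.108)^2 + (0.014)^2 = 0.259081 + 0.011664 + 0.000196 = 0.270941.
  gamma(0) = 3 * (1 + 0.270941) = 3 * 1.270941 = 3.812823, which rounds to 3.8128.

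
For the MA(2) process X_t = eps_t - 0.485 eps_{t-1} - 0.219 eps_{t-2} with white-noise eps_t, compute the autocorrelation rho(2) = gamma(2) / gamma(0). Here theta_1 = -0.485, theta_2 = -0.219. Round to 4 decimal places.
\rho(2) = -0.1707

For an MA(q) process with theta_0 = 1, the autocovariance is
  gamma(k) = sigma^2 * sum_{i=0..q-k} theta_i * theta_{i+k},
and rho(k) = gamma(k) / gamma(0). Sigma^2 cancels.
  numerator   = (1)*(-0.219) = -0.219.
  denominator = (1)^2 + (-0.485)^2 + (-0.219)^2 = 1.283186.
  rho(2) = -0.219 / 1.283186 = -0.1707.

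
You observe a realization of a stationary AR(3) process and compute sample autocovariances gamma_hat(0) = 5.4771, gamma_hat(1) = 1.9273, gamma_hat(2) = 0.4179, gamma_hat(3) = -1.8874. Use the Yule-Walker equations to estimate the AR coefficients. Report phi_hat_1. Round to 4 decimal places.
\hat\phi_{1} = 0.3490

The Yule-Walker equations for an AR(p) process read, in matrix form,
  Gamma_p phi = r_p,   with   (Gamma_p)_{ij} = gamma(|i - j|),
                       (r_p)_i = gamma(i),   i,j = 1..p.
Substitute the sample gammas (Toeplitz matrix and right-hand side of size 3):
  Gamma_p = [[5.4771, 1.9273, 0.4179], [1.9273, 5.4771, 1.9273], [0.4179, 1.9273, 5.4771]]
  r_p     = [1.9273, 0.4179, -1.8874]
Written out (R1..R3):
  (R1) 5.4771 phi_1 + 1.9273 phi_2 + 0.4179 phi_3 = 1.9273
  (R2) 1.9273 phi_1 + 5.4771 phi_2 + 1.9273 phi_3 = 0.4179
  (R3) 0.4179 phi_1 + 1.9273 phi_2 + 5.4771 phi_3 = -1.8874
Gaussian elimination:
  R2 <- R2 - (1.9273/5.4771) R1 = R2 - (0.351883) R1:  4.798915 phi_2 + 1.780248 phi_3 = -0.260285
  R3 <- R3 - (0.4179/5.4771) R1 = R3 - (0.0763) R1:  1.780248 phi_2 + 5.445214 phi_3 = -2.034452
  R3 <- R3 - (1.780248/4.798915) R2 = R3 - (0.370969) R2:  4.784798 phi_3 = -1.937895
Back-substitution:
  phi_hat_3 = -1.937895 / 4.784798 = -0.405011
  phi_hat_2 = (-0.260285 - (1.780248)(-0.405011)) / 4.798915 = 0.096008
  phi_hat_1 = (1.9273 - (1.9273)(0.096008) - (0.4179)(-0.405011)) / 5.4771 = 0.349002
So phi_hat = [0.3490, 0.0960, -0.4050].
Therefore phi_hat_1 = 0.3490.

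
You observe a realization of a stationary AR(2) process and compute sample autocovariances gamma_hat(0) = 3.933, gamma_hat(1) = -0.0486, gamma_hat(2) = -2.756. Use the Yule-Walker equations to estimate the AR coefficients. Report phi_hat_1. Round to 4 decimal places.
\hat\phi_{1} = -0.0210

The Yule-Walker equations for an AR(p) process read, in matrix form,
  Gamma_p phi = r_p,   with   (Gamma_p)_{ij} = gamma(|i - j|),
                       (r_p)_i = gamma(i),   i,j = 1..p.
Substitute the sample gammas (Toeplitz matrix and right-hand side of size 2):
  Gamma_p = [[3.933, -0.0486], [-0.0486, 3.933]]
  r_p     = [-0.0486, -2.756]
Written out:
  3.933 phi_1 - 0.0486 phi_2 = -0.0486
  -0.0486 phi_1 + 3.933 phi_2 = -2.756
Solve by Cramer's rule:
  det = gamma(0)^2 - gamma(1)^2 = (3.933)^2 - (-0.0486)^2 = 15.468489 - 0.00236196 = 15.46612704
  phi_hat_1 = [gamma(1) gamma(0) - gamma(1) gamma(2)] / det = [(-0.0486)(3.933) - (-0.0486)(-2.756)] / 15.46612704 = -0.3250854 / 15.46612704 = -0.021
  phi_hat_2 = [gamma(0) gamma(2) - gamma(1)^2] / det = [(3.933)(-2.756) - (-0.0486)^2] / 15.46612704 = -10.84170996 / 15.46612704 = -0.701
So phi_hat = [-0.0210, -0.7010].
Therefore phi_hat_1 = -0.0210.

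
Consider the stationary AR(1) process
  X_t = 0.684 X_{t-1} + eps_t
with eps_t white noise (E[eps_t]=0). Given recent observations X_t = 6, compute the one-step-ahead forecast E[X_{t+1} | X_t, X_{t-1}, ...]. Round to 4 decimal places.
E[X_{t+1} \mid \mathcal F_t] = 4.1040

For an AR(p) model X_t = c + sum_i phi_i X_{t-i} + eps_t, the
one-step-ahead conditional mean is
  E[X_{t+1} | X_t, ...] = c + sum_i phi_i X_{t+1-i}.
Substitute known values:
  E[X_{t+1} | ...] = (0.684) * (6)
                   = 4.1040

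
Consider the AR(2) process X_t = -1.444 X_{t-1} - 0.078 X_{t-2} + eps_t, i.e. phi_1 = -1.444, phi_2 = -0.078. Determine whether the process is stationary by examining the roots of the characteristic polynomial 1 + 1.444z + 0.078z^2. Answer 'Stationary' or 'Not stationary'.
\text{Not stationary}

The AR(p) characteristic polynomial is P(z) = 1 + 1.444z + 0.078z^2.
Stationarity requires all roots to lie outside the unit circle, i.e. |z| > 1 for every root.
Set 1 + (1.444) z + (0.078) z^2 = 0, i.e. a z^2 + b z + c = 0 with a = 0.078, b = 1.444, c = 1.
Discriminant D = b^2 - 4ac = (1.444)^2 - 4*(0.078)*1 = 2.085136 - (0.312) = 1.773136.
D >= 0, so the roots are real: z = (-b +/- sqrt(D)) / (2a) = (-1.444 +/- 1.331592) / (0.156).
  z_1 = (-1.444 + 1.331592) / (0.156) = -0.7206,   |z_1| = 0.7206.
  z_2 = (-1.444 - 1.331592) / (0.156) = -17.7923,   |z_2| = 17.7923.
Moduli of all roots: 0.7206, 17.7923.
All moduli strictly greater than 1? No.
Verdict: Not stationary.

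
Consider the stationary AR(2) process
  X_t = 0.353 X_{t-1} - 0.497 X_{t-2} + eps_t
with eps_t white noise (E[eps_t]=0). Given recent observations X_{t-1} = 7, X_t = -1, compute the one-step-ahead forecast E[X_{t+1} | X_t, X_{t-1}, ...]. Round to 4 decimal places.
E[X_{t+1} \mid \mathcal F_t] = -3.8320

For an AR(p) model X_t = c + sum_i phi_i X_{t-i} + eps_t, the
one-step-ahead conditional mean is
  E[X_{t+1} | X_t, ...] = c + sum_i phi_i X_{t+1-i}.
Substitute known values:
  E[X_{t+1} | ...] = (0.353) * (-1) + (-0.497) * (7)
                   = -3.8320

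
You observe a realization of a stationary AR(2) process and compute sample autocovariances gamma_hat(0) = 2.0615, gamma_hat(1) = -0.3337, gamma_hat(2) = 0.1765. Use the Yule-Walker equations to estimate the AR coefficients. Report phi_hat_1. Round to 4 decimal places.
\hat\phi_{1} = -0.1520

The Yule-Walker equations for an AR(p) process read, in matrix form,
  Gamma_p phi = r_p,   with   (Gamma_p)_{ij} = gamma(|i - j|),
                       (r_p)_i = gamma(i),   i,j = 1..p.
Substitute the sample gammas (Toeplitz matrix and right-hand side of size 2):
  Gamma_p = [[2.0615, -0.3337], [-0.3337, 2.0615]]
  r_p     = [-0.3337, 0.1765]
Written out:
  2.0615 phi_1 - 0.3337 phi_2 = -0.3337
  -0.3337 phi_1 + 2.0615 phi_2 = 0.1765
Solve by Cramer's rule:
  det = gamma(0)^2 - gamma(1)^2 = (2.0615)^2 - (-0.3337)^2 = 4.24978225 - 0.11135569 = 4.13842656
  phi_hat_1 = [gamma(1) gamma(0) - gamma(1) gamma(2)] / det = [(-0.3337)(2.0615) - (-0.3337)(0.1765)] / 4.13842656 = -0.6290245 / 4.13842656 = -0.152
  phi_hat_2 = [gamma(0) gamma(2) - gamma(1)^2] / det = [(2.0615)(0.1765) - (-0.3337)^2] / 4.13842656 = 0.25249906 / 4.13842656 = 0.061
So phi_hat = [-0.1520, 0.0610].
Therefore phi_hat_1 = -0.1520.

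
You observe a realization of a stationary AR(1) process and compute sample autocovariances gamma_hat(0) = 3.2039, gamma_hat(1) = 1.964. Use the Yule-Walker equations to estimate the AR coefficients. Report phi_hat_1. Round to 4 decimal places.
\hat\phi_{1} = 0.6130

The Yule-Walker equations for an AR(p) process read, in matrix form,
  Gamma_p phi = r_p,   with   (Gamma_p)_{ij} = gamma(|i - j|),
                       (r_p)_i = gamma(i),   i,j = 1..p.
Substitute the sample gammas (Toeplitz matrix and right-hand side of size 1):
  Gamma_p = [[3.2039]]
  r_p     = [1.964]
With p = 1 this is the single equation gamma(0) phi_1 = gamma(1):
  phi_hat_1 = gamma(1) / gamma(0) = 1.964 / 3.2039 = 0.6130.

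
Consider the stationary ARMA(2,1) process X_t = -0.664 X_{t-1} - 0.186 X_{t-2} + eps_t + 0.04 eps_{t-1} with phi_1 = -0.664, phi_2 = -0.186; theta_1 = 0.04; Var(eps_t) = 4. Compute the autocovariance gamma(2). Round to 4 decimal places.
\gamma(2) = 0.9830

Multiply the model equation by X_{t-k} and take expectations. With theta_0 = psi_0 = 1 and psi_j the MA(infinity) weights, this gives
  gamma(k) - sum_i phi_i gamma(k-i) = c_k,
  c_k = sigma^2 * sum_{j=k..q} theta_j psi_{j-k}   (c_k = 0 for k > q),
using gamma(-m) = gamma(m).
psi-weights needed (psi_j = theta_j + sum_i phi_i psi_{j-i}):
  psi_1 = theta_1 + phi_1 = 0.04 + (-0.664) = -0.624
Right-hand sides:
  c_0 = sigma^2 (1 + theta_1 psi_1) = 4 * (1 + (0.04)(-0.624)) = 4 * 0.97504 = 3.90016
  c_1 = sigma^2 theta_1 = 4 * (0.04) = 0.16
  c_2 = 0
Equations for k = 0, 1, 2 (AR order 2, c_2 = 0):
  (E0) gamma(0) = phi_1 gamma(1) + phi_2 gamma(2) + c_0
  (E1) gamma(1) = phi_1 gamma(0) + phi_2 gamma(1) + c_1
  (E2) gamma(2) = phi_1 gamma(1) + phi_2 gamma(0)
From (E1): gamma(1) = A gamma(0) + B with
  A = phi_1 / (1 - phi_2) = -0.664 / 1.186 = -0.559865,   B = c_1 / (1 - phi_2) = 0.16 / 1.186 = 0.134907.
Insert (E2) into (E0): gamma(0) (1 - phi_2^2) = phi_1 (1 + phi_2) gamma(1) + c_0.
  phi_1 (1 + phi_2) = (-0.664)(0.814) = -0.540496,   1 - phi_2^2 = 0.965404.
Replace gamma(1) by A gamma(0) + B and collect gamma(0):
  gamma(0) [0.965404 - (-0.540496)(-0.559865)] = (-0.540496)(0.134907) + 3.90016
  gamma(0) * 0.662799 = 3.827243
  gamma(0) = 3.827243 / 0.662799 = 5.774363.
  gamma(1) = A gamma(0) + B = (-0.559865)(5.774363) + (0.134907) = -3.097957.
  gamma(2) = phi_1 gamma(1) + phi_2 gamma(0) = (-0.664)(-3.097957) + (-0.186)(5.774363) = 0.983012.
Therefore gamma(2) = 0.9830 (to 4 decimal places).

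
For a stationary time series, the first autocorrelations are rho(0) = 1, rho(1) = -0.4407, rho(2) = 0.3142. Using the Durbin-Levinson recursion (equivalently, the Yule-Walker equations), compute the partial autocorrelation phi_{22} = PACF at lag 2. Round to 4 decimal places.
\phi_{22} = 0.1489

The PACF at lag k is phi_{kk}, the last component of the solution
to the Yule-Walker system G_k phi = r_k where
  (G_k)_{ij} = rho(|i - j|), (r_k)_i = rho(i), i,j = 1..k.
Equivalently, Durbin-Levinson gives phi_{kk} iteratively:
  phi_{11} = rho(1)
  phi_{kk} = [rho(k) - sum_{j=1..k-1} phi_{k-1,j} rho(k-j)]
            / [1 - sum_{j=1..k-1} phi_{k-1,j} rho(j)],
  phi_{k,j} = phi_{k-1,j} - phi_{kk} phi_{k-1,k-j},  j = 1..k-1.
Step k = 1:
  phi_11 = rho(1) = -0.4407.
Step k = 2:
  phi_22 = [rho(2) - phi_11 rho(1)] / [1 - phi_11 rho(1)] = [0.3142 - (-0.4407)(-0.4407)] / [1 - (-0.4407)(-0.4407)]
         = 0.11998351 / 0.80578351 = 0.1489.
Therefore phi_{22} = 0.1489.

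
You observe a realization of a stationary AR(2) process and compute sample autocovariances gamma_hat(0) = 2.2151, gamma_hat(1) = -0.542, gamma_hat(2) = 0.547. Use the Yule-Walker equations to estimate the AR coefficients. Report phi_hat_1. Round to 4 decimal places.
\hat\phi_{1} = -0.1960

The Yule-Walker equations for an AR(p) process read, in matrix form,
  Gamma_p phi = r_p,   with   (Gamma_p)_{ij} = gamma(|i - j|),
                       (r_p)_i = gamma(i),   i,j = 1..p.
Substitute the sample gammas (Toeplitz matrix and right-hand side of size 2):
  Gamma_p = [[2.2151, -0.542], [-0.542, 2.2151]]
  r_p     = [-0.542, 0.547]
Written out:
  2.2151 phi_1 - 0.542 phi_2 = -0.542
  -0.542 phi_1 + 2.2151 phi_2 = 0.547
Solve by Cramer's rule:
  det = gamma(0)^2 - gamma(1)^2 = (2.2151)^2 - (-0.542)^2 = 4.90666801 - 0.293764 = 4.61290401
  phi_hat_1 = [gamma(1) gamma(0) - gamma(1) gamma(2)] / det = [(-0.542)(2.2151) - (-0.542)(0.547)] / 4.61290401 = -0.9041102 / 4.61290401 = -0.196
  phi_hat_2 = [gamma(0) gamma(2) - gamma(1)^2] / det = [(2.2151)(0.547) - (-0.542)^2] / 4.61290401 = 0.9178957 / 4.61290401 = 0.199
So phi_hat = [-0.1960, 0.1990].
Therefore phi_hat_1 = -0.1960.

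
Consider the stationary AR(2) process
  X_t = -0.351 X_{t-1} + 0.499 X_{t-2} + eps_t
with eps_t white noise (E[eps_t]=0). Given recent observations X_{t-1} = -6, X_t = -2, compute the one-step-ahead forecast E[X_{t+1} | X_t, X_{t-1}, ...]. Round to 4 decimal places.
E[X_{t+1} \mid \mathcal F_t] = -2.2920

For an AR(p) model X_t = c + sum_i phi_i X_{t-i} + eps_t, the
one-step-ahead conditional mean is
  E[X_{t+1} | X_t, ...] = c + sum_i phi_i X_{t+1-i}.
Substitute known values:
  E[X_{t+1} | ...] = (-0.351) * (-2) + (0.499) * (-6)
                   = -2.2920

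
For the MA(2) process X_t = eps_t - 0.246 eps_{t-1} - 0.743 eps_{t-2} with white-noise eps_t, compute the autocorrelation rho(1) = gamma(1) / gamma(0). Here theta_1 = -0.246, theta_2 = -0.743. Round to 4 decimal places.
\rho(1) = -0.0392

For an MA(q) process with theta_0 = 1, the autocovariance is
  gamma(k) = sigma^2 * sum_{i=0..q-k} theta_i * theta_{i+k},
and rho(k) = gamma(k) / gamma(0). Sigma^2 cancels.
  numerator   = (1)*(-0.246) + (-0.246)*(-0.743) = -0.063222.
  denominator = (1)^2 + (-0.246)^2 + (-0.743)^2 = 1.612565.
  rho(1) = -0.063222 / 1.612565 = -0.0392.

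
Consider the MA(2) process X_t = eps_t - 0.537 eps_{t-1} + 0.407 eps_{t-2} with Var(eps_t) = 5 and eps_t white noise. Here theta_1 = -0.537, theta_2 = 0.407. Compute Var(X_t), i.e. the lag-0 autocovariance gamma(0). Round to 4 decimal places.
\gamma(0) = 7.2701

For an MA(q) process X_t = eps_t + sum_i theta_i eps_{t-i} with
Var(eps_t) = sigma^2, the variance is
  gamma(0) = sigma^2 * (1 + sum_i theta_i^2).
  sum_i theta_i^2 = (-0.537)^2 + (0.407)^2 = 0.288369 + 0.165649 = 0.454018.
  gamma(0) = 5 * (1 + 0.454018) = 5 * 1.454018 = 7.27009, which rounds to 7.2701.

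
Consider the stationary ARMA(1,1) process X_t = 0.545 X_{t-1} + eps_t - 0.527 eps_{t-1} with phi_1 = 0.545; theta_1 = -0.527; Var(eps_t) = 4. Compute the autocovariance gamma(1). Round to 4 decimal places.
\gamma(1) = 0.0730

Multiply the model equation by X_{t-k} and take expectations. With theta_0 = psi_0 = 1 and psi_j the MA(infinity) weights, this gives
  gamma(k) - sum_i phi_i gamma(k-i) = c_k,
  c_k = sigma^2 * sum_{j=k..q} theta_j psi_{j-k}   (c_k = 0 for k > q),
using gamma(-m) = gamma(m).
psi-weights needed (psi_j = theta_j + sum_i phi_i psi_{j-i}):
  psi_1 = theta_1 + phi_1 = -0.527 + (0.545) = 0.018
Right-hand sides:
  c_0 = sigma^2 (1 + theta_1 psi_1) = 4 * (1 + (-0.527)(0.018)) = 4 * 0.990514 = 3.962056
  c_1 = sigma^2 theta_1 = 4 * (-0.527) = -2.108
  c_2 = 0
Equations for k = 0 and k = 1 (AR order 1):
  gamma(0) = phi_1 gamma(1) + c_0
  gamma(1) = phi_1 gamma(0) + c_1
Substituting the second into the first: gamma(0) (1 - phi_1^2) = c_0 + phi_1 c_1, so
  gamma(0) = (c_0 + phi_1 c_1) / (1 - phi_1^2) = (3.962056 + (0.545)(-2.108)) / (1 - (0.545)^2) = 2.813196 / 0.702975 = 4.001844.
  gamma(1) = phi_1 gamma(0) + c_1 = (0.545)(4.001844) + (-2.108) = 0.073005.
Therefore gamma(1) = 0.0730 (to 4 decimal places).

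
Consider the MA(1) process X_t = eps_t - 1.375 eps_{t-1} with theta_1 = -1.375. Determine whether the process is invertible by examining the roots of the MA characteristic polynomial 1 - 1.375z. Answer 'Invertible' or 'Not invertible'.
\text{Not invertible}

The MA(q) characteristic polynomial is P(z) = 1 - 1.375z.
Invertibility requires all roots to lie outside the unit circle, i.e. |z| > 1 for every root.
This is linear in z: 1 + (-1.375) z = 0  =>  z = -1/(-1.375) = 0.727273,  |z| = 0.727273.
Moduli of all roots: 0.7273.
All moduli strictly greater than 1? No.
Verdict: Not invertible.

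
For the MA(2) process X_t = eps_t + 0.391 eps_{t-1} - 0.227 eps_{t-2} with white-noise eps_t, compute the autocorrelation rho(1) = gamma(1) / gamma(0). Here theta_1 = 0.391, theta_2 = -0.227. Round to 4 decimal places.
\rho(1) = 0.2509

For an MA(q) process with theta_0 = 1, the autocovariance is
  gamma(k) = sigma^2 * sum_{i=0..q-k} theta_i * theta_{i+k},
and rho(k) = gamma(k) / gamma(0). Sigma^2 cancels.
  numerator   = (1)*(0.391) + (0.391)*(-0.227) = 0.302243.
  denominator = (1)^2 + (0.391)^2 + (-0.227)^2 = 1.20441.
  rho(1) = 0.302243 / 1.20441 = 0.2509.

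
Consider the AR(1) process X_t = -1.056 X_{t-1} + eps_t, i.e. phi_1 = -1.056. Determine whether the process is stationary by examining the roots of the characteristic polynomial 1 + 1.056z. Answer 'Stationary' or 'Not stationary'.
\text{Not stationary}

The AR(p) characteristic polynomial is P(z) = 1 + 1.056z.
Stationarity requires all roots to lie outside the unit circle, i.e. |z| > 1 for every root.
This is linear in z: 1 + (1.056) z = 0  =>  z = -1/(1.056) = -0.94697,  |z| = 0.94697.
Moduli of all roots: 0.9470.
All moduli strictly greater than 1? No.
Verdict: Not stationary.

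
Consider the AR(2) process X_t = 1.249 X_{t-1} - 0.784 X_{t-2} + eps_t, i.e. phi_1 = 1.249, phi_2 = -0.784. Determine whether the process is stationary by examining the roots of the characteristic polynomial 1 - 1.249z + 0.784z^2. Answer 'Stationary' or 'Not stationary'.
\text{Stationary}

The AR(p) characteristic polynomial is P(z) = 1 - 1.249z + 0.784z^2.
Stationarity requires all roots to lie outside the unit circle, i.e. |z| > 1 for every root.
Set 1 + (-1.249) z + (0.784) z^2 = 0, i.e. a z^2 + b z + c = 0 with a = 0.784, b = -1.249, c = 1.
Discriminant D = b^2 - 4ac = (-1.249)^2 - 4*(0.784)*1 = 1.560001 - (3.136) = -1.575999.
D < 0, so the roots are the complex-conjugate pair z = (-b +/- i sqrt(-D)) / (2a) = 0.7966 +/- 0.8006i.
For a conjugate pair |z|^2 = z * conj(z) = (product of roots) = c/a = 1/(0.784) = 1.27551, so |z| = sqrt(1.27551) = 1.1294 for both roots.
Moduli of all roots: 1.1294, 1.1294.
All moduli strictly greater than 1? Yes.
Verdict: Stationary.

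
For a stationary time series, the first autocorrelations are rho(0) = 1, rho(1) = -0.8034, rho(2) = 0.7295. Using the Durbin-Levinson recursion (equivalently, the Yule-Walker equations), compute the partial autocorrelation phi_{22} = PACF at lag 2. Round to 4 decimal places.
\phi_{22} = 0.2371

The PACF at lag k is phi_{kk}, the last component of the solution
to the Yule-Walker system G_k phi = r_k where
  (G_k)_{ij} = rho(|i - j|), (r_k)_i = rho(i), i,j = 1..k.
Equivalently, Durbin-Levinson gives phi_{kk} iteratively:
  phi_{11} = rho(1)
  phi_{kk} = [rho(k) - sum_{j=1..k-1} phi_{k-1,j} rho(k-j)]
            / [1 - sum_{j=1..k-1} phi_{k-1,j} rho(j)],
  phi_{k,j} = phi_{k-1,j} - phi_{kk} phi_{k-1,k-j},  j = 1..k-1.
Step k = 1:
  phi_11 = rho(1) = -0.8034.
Step k = 2:
  phi_22 = [rho(2) - phi_11 rho(1)] / [1 - phi_11 rho(1)] = [0.7295 - (-0.8034)(-0.8034)] / [1 - (-0.8034)(-0.8034)]
         = 0.08404844 / 0.35454844 = 0.2371.
Therefore phi_{22} = 0.2371.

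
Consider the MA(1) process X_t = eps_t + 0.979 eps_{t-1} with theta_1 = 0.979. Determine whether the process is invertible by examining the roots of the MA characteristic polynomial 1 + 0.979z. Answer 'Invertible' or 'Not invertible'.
\text{Invertible}

The MA(q) characteristic polynomial is P(z) = 1 + 0.979z.
Invertibility requires all roots to lie outside the unit circle, i.e. |z| > 1 for every root.
This is linear in z: 1 + (0.979) z = 0  =>  z = -1/(0.979) = -1.02145,  |z| = 1.02145.
Moduli of all roots: 1.0215.
All moduli strictly greater than 1? Yes.
Verdict: Invertible.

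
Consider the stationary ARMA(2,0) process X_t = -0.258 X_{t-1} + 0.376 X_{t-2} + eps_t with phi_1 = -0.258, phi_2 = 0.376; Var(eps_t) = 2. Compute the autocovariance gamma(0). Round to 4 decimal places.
\gamma(0) = 2.8096

Multiply the model equation by X_{t-k} and take expectations. With theta_0 = psi_0 = 1 and psi_j the MA(infinity) weights, this gives
  gamma(k) - sum_i phi_i gamma(k-i) = c_k,
  c_k = sigma^2 * sum_{j=k..q} theta_j psi_{j-k}   (c_k = 0 for k > q),
using gamma(-m) = gamma(m).
Pure AR (q = 0): c_0 = sigma^2 = 2, c_k = 0 for k >= 1.
Equations for k = 0, 1, 2 (AR order 2, c_2 = 0):
  (E0) gamma(0) = phi_1 gamma(1) + phi_2 gamma(2) + c_0
  (E1) gamma(1) = phi_1 gamma(0) + phi_2 gamma(1) + c_1
  (E2) gamma(2) = phi_1 gamma(1) + phi_2 gamma(0)
From (E1): gamma(1) = A gamma(0) + B with
  A = phi_1 / (1 - phi_2) = -0.258 / 0.624 = -0.413462,   B = c_1 / (1 - phi_2) = 0 / 0.624 = 0.
Insert (E2) into (E0): gamma(0) (1 - phi_2^2) = phi_1 (1 + phi_2) gamma(1) + c_0.
  phi_1 (1 + phi_2) = (-0.258)(1.376) = -0.355008,   1 - phi_2^2 = 0.858624.
Replace gamma(1) by A gamma(0) + B and collect gamma(0):
  gamma(0) [0.858624 - (-0.355008)(-0.413462)] = c_0 = 2
  gamma(0) * 0.711842 = 2
  gamma(0) = 2 / 0.711842 = 2.809613.
Therefore gamma(0) = 2.8096 (to 4 decimal places).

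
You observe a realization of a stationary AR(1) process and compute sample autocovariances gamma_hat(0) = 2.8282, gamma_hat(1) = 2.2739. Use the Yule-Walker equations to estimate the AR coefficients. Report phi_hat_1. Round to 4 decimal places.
\hat\phi_{1} = 0.8040

The Yule-Walker equations for an AR(p) process read, in matrix form,
  Gamma_p phi = r_p,   with   (Gamma_p)_{ij} = gamma(|i - j|),
                       (r_p)_i = gamma(i),   i,j = 1..p.
Substitute the sample gammas (Toeplitz matrix and right-hand side of size 1):
  Gamma_p = [[2.8282]]
  r_p     = [2.2739]
With p = 1 this is the single equation gamma(0) phi_1 = gamma(1):
  phi_hat_1 = gamma(1) / gamma(0) = 2.2739 / 2.8282 = 0.8040.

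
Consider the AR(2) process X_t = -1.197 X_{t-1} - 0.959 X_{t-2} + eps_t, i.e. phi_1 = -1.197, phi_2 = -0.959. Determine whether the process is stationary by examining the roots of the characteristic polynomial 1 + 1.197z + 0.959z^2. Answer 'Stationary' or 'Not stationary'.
\text{Stationary}

The AR(p) characteristic polynomial is P(z) = 1 + 1.197z + 0.959z^2.
Stationarity requires all roots to lie outside the unit circle, i.e. |z| > 1 for every root.
Set 1 + (1.197) z + (0.959) z^2 = 0, i.e. a z^2 + b z + c = 0 with a = 0.959, b = 1.197, c = 1.
Discriminant D = b^2 - 4ac = (1.197)^2 - 4*(0.959)*1 = 1.432809 - (3.836) = -2.403191.
D < 0, so the roots are the complex-conjugate pair z = (-b +/- i sqrt(-D)) / (2a) = -0.6241 +/- 0.8082i.
For a conjugate pair |z|^2 = z * conj(z) = (product of roots) = c/a = 1/(0.959) = 1.042753, so |z| = sqrt(1.042753) = 1.0212 for both roots.
Moduli of all roots: 1.0212, 1.0212.
All moduli strictly greater than 1? Yes.
Verdict: Stationary.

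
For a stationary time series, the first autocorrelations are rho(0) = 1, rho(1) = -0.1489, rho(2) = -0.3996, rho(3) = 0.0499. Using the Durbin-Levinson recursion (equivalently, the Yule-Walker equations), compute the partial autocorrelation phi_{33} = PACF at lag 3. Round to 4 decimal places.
\phi_{33} = -0.1250

The PACF at lag k is phi_{kk}, the last component of the solution
to the Yule-Walker system G_k phi = r_k where
  (G_k)_{ij} = rho(|i - j|), (r_k)_i = rho(i), i,j = 1..k.
Equivalently, Durbin-Levinson gives phi_{kk} iteratively:
  phi_{11} = rho(1)
  phi_{kk} = [rho(k) - sum_{j=1..k-1} phi_{k-1,j} rho(k-j)]
            / [1 - sum_{j=1..k-1} phi_{k-1,j} rho(j)],
  phi_{k,j} = phi_{k-1,j} - phi_{kk} phi_{k-1,k-j},  j = 1..k-1.
Step k = 1:
  phi_11 = rho(1) = -0.1489.
Step k = 2:
  phi_22 = [rho(2) - phi_11 rho(1)] / [1 - phi_11 rho(1)] = [-0.3996 - (-0.1489)(-0.1489)] / [1 - (-0.1489)(-0.1489)]
         = -0.42177121 / 0.97782879 = -0.431334.
  Update: phi_21 = phi_11 - phi_22 phi_11 = -0.1489 - (-0.431334)(-0.1489) = -0.213126.
Step k = 3:
  phi_33 = [rho(3) - phi_21 rho(2) - phi_22 rho(1)] / [1 - phi_21 rho(1) - phi_22 rho(2)]
    numerator   = 0.0499 - (-0.213126)(-0.3996) - (-0.431334)(-0.1489) = -0.09949072
    denominator = 1 - (-0.213126)(-0.1489) - (-0.431334)(-0.3996) = 0.79590435
  phi_33 = -0.09949072 / 0.79590435 = -0.125.
Therefore phi_{33} = -0.1250.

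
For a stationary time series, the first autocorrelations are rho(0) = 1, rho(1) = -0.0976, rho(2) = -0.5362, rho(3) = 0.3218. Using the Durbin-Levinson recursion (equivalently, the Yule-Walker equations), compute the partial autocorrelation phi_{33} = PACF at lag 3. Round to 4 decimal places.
\phi_{33} = 0.2709

The PACF at lag k is phi_{kk}, the last component of the solution
to the Yule-Walker system G_k phi = r_k where
  (G_k)_{ij} = rho(|i - j|), (r_k)_i = rho(i), i,j = 1..k.
Equivalently, Durbin-Levinson gives phi_{kk} iteratively:
  phi_{11} = rho(1)
  phi_{kk} = [rho(k) - sum_{j=1..k-1} phi_{k-1,j} rho(k-j)]
            / [1 - sum_{j=1..k-1} phi_{k-1,j} rho(j)],
  phi_{k,j} = phi_{k-1,j} - phi_{kk} phi_{k-1,k-j},  j = 1..k-1.
Step k = 1:
  phi_11 = rho(1) = -0.0976.
Step k = 2:
  phi_22 = [rho(2) - phi_11 rho(1)] / [1 - phi_11 rho(1)] = [-0.5362 - (-0.0976)(-0.0976)] / [1 - (-0.0976)(-0.0976)]
         = -0.54572576 / 0.99047424 = -0.550974.
  Update: phi_21 = phi_11 - phi_22 phi_11 = -0.0976 - (-0.550974)(-0.0976) = -0.151375.
Step k = 3:
  phi_33 = [rho(3) - phi_21 rho(2) - phi_22 rho(1)] / [1 - phi_21 rho(1) - phi_22 rho(2)]
    numerator   = 0.3218 - (-0.151375)(-0.5362) - (-0.550974)(-0.0976) = 0.1868576
    denominator = 1 - (-0.151375)(-0.0976) - (-0.550974)(-0.5362) = 0.68979342
  phi_33 = 0.1868576 / 0.68979342 = 0.2709.
Therefore phi_{33} = 0.2709.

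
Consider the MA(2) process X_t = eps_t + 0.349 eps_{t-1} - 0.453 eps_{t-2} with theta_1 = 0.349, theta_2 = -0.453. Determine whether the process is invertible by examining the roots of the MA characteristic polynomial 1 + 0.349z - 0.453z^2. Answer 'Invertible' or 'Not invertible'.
\text{Invertible}

The MA(q) characteristic polynomial is P(z) = 1 + 0.349z - 0.453z^2.
Invertibility requires all roots to lie outside the unit circle, i.e. |z| > 1 for every root.
Set 1 + (0.349) z + (-0.453) z^2 = 0, i.e. a z^2 + b z + c = 0 with a = -0.453, b = 0.349, c = 1.
Discriminant D = b^2 - 4ac = (0.349)^2 - 4*(-0.453)*1 = 0.121801 - (-1.812) = 1.933801.
D >= 0, so the roots are real: z = (-b +/- sqrt(D)) / (2a) = (-0.349 +/- 1.390612) / (-0.906).
  z_1 = (-0.349 + 1.390612) / (-0.906) = -1.1497,   |z_1| = 1.1497.
  z_2 = (-0.349 - 1.390612) / (-0.906) = 1.9201,   |z_2| = 1.9201.
Moduli of all roots: 1.1497, 1.9201.
All moduli strictly greater than 1? Yes.
Verdict: Invertible.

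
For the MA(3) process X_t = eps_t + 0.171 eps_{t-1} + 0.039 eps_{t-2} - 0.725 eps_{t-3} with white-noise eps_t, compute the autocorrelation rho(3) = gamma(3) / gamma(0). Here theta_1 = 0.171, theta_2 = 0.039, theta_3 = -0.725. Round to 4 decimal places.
\rho(3) = -0.4658

For an MA(q) process with theta_0 = 1, the autocovariance is
  gamma(k) = sigma^2 * sum_{i=0..q-k} theta_i * theta_{i+k},
and rho(k) = gamma(k) / gamma(0). Sigma^2 cancels.
  numerator   = (1)*(-0.725) = -0.725.
  denominator = (1)^2 + (0.171)^2 + (0.039)^2 + (-0.725)^2 = 1.556387.
  rho(3) = -0.725 / 1.556387 = -0.4658.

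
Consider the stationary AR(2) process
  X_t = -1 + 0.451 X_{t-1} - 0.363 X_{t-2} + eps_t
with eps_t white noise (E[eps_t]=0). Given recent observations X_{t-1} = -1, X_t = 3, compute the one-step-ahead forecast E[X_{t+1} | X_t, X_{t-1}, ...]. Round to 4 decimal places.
E[X_{t+1} \mid \mathcal F_t] = 0.7160

For an AR(p) model X_t = c + sum_i phi_i X_{t-i} + eps_t, the
one-step-ahead conditional mean is
  E[X_{t+1} | X_t, ...] = c + sum_i phi_i X_{t+1-i}.
Substitute known values:
  E[X_{t+1} | ...] = -1 + (0.451) * (3) + (-0.363) * (-1)
                   = 0.7160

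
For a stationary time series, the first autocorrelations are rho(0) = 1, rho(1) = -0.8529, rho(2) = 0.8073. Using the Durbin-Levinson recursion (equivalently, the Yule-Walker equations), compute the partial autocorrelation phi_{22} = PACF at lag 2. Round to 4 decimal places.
\phi_{22} = 0.2930

The PACF at lag k is phi_{kk}, the last component of the solution
to the Yule-Walker system G_k phi = r_k where
  (G_k)_{ij} = rho(|i - j|), (r_k)_i = rho(i), i,j = 1..k.
Equivalently, Durbin-Levinson gives phi_{kk} iteratively:
  phi_{11} = rho(1)
  phi_{kk} = [rho(k) - sum_{j=1..k-1} phi_{k-1,j} rho(k-j)]
            / [1 - sum_{j=1..k-1} phi_{k-1,j} rho(j)],
  phi_{k,j} = phi_{k-1,j} - phi_{kk} phi_{k-1,k-j},  j = 1..k-1.
Step k = 1:
  phi_11 = rho(1) = -0.8529.
Step k = 2:
  phi_22 = [rho(2) - phi_11 rho(1)] / [1 - phi_11 rho(1)] = [0.8073 - (-0.8529)(-0.8529)] / [1 - (-0.8529)(-0.8529)]
         = 0.07986159 / 0.27256159 = 0.293.
Therefore phi_{22} = 0.2930.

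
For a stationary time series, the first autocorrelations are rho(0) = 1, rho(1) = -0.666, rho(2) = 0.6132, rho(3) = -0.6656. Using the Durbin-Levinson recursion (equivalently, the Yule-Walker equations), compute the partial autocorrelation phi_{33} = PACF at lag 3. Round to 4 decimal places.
\phi_{33} = -0.3540

The PACF at lag k is phi_{kk}, the last component of the solution
to the Yule-Walker system G_k phi = r_k where
  (G_k)_{ij} = rho(|i - j|), (r_k)_i = rho(i), i,j = 1..k.
Equivalently, Durbin-Levinson gives phi_{kk} iteratively:
  phi_{11} = rho(1)
  phi_{kk} = [rho(k) - sum_{j=1..k-1} phi_{k-1,j} rho(k-j)]
            / [1 - sum_{j=1..k-1} phi_{k-1,j} rho(j)],
  phi_{k,j} = phi_{k-1,j} - phi_{kk} phi_{k-1,k-j},  j = 1..k-1.
Step k = 1:
  phi_11 = rho(1) = -0.666.
Step k = 2:
  phi_22 = [rho(2) - phi_11 rho(1)] / [1 - phi_11 rho(1)] = [0.6132 - (-0.666)(-0.666)] / [1 - (-0.666)(-0.666)]
         = 0.169644 / 0.556444 = 0.304872.
  Update: phi_21 = phi_11 - phi_22 phi_11 = -0.666 - (0.304872)(-0.666) = -0.462955.
Step k = 3:
  phi_33 = [rho(3) - phi_21 rho(2) - phi_22 rho(1)] / [1 - phi_21 rho(1) - phi_22 rho(2)]
    numerator   = -0.6656 - (-0.462955)(0.6132) - (0.304872)(-0.666) = -0.17867118
    denominator = 1 - (-0.462955)(-0.666) - (0.304872)(0.6132) = 0.50472435
  phi_33 = -0.17867118 / 0.50472435 = -0.354.
Therefore phi_{33} = -0.3540.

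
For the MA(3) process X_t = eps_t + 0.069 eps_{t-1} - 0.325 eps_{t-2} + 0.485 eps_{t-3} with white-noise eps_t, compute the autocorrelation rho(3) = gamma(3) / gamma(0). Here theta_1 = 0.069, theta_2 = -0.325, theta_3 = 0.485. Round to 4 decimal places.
\rho(3) = 0.3604

For an MA(q) process with theta_0 = 1, the autocovariance is
  gamma(k) = sigma^2 * sum_{i=0..q-k} theta_i * theta_{i+k},
and rho(k) = gamma(k) / gamma(0). Sigma^2 cancels.
  numerator   = (1)*(0.485) = 0.485.
  denominator = (1)^2 + (0.069)^2 + (-0.325)^2 + (0.485)^2 = 1.345611.
  rho(3) = 0.485 / 1.345611 = 0.3604.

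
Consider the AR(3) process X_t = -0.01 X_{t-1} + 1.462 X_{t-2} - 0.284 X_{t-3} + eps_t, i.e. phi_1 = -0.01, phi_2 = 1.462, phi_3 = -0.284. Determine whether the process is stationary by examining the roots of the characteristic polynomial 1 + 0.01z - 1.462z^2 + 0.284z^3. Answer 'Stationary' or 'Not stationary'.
\text{Not stationary}

The AR(p) characteristic polynomial is P(z) = 1 + 0.01z - 1.462z^2 + 0.284z^3.
Stationarity requires all roots to lie outside the unit circle, i.e. |z| > 1 for every root.
Degree 3: look for a simple real root z0 first, then factor out (1 - z/z0) and solve the remaining quadratic.
Testing z0 = 5: P(5) = 1 + (0.01)(5) + (-1.462)(5)^2 + (0.284)(5)^3
  = 1 + (0.05) + (-36.55) + (35.5) = 0.  So z_0 = 5 is a root, |z_0| = 5.
Divide out the factor (1 - 0.2 z) = (1 - z/z0) (since 1/z0 = 0.2):
  P(z) = (1 - 0.2 z)(1 + (0.21) z + (-1.42) z^2)
  [check: z-coef 0.21 - (0.2) = 0.01; z^2-coef -1.42 - (0.2)(0.21) = -1.462; z^3-coef -(0.2)(-1.42) = 0.284.]
Remaining roots from the quadratic factor 1 + (0.21) z + (-1.42) z^2:
  Set 1 + (0.21) z + (-1.42) z^2 = 0, i.e. a z^2 + b z + c = 0 with a = -1.42, b = 0.21, c = 1.
  Discriminant D = b^2 - 4ac = (0.21)^2 - 4*(-1.42)*1 = 0.0441 - (-5.68) = 5.7241.
  D >= 0, so the roots are real: z = (-b +/- sqrt(D)) / (2a) = (-0.21 +/- 2.392509) / (-2.84).
    z_1 = (-0.21 + 2.392509) / (-2.84) = -0.7685,   |z_1| = 0.7685.
    z_2 = (-0.21 - 2.392509) / (-2.84) = 0.9164,   |z_2| = 0.9164.
Moduli of all roots: 5.0000, 0.7685, 0.9164.
All moduli strictly greater than 1? No.
Verdict: Not stationary.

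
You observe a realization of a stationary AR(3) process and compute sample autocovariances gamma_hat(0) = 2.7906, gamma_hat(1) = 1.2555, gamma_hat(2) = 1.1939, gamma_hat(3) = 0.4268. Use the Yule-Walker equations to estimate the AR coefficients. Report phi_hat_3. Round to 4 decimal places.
\hat\phi_{3} = -0.1530

The Yule-Walker equations for an AR(p) process read, in matrix form,
  Gamma_p phi = r_p,   with   (Gamma_p)_{ij} = gamma(|i - j|),
                       (r_p)_i = gamma(i),   i,j = 1..p.
Substitute the sample gammas (Toeplitz matrix and right-hand side of size 3):
  Gamma_p = [[2.7906, 1.2555, 1.1939], [1.2555, 2.7906, 1.2555], [1.1939, 1.2555, 2.7906]]
  r_p     = [1.2555, 1.1939, 0.4268]
Written out (R1..R3):
  (R1) 2.7906 phi_1 + 1.2555 phi_2 + 1.1939 phi_3 = 1.2555
  (R2) 1.2555 phi_1 + 2.7906 phi_2 + 1.2555 phi_3 = 1.1939
  (R3) 1.1939 phi_1 + 1.2555 phi_2 + 2.7906 phi_3 = 0.4268
Gaussian elimination:
  R2 <- R2 - (1.2555/2.7906) R1 = R2 - (0.449903) R1:  2.225746 phi_2 + 0.718361 phi_3 = 0.629046
  R3 <- R3 - (1.1939/2.7906) R1 = R3 - (0.427829) R1:  0.718361 phi_2 + 2.279815 phi_3 = -0.110339
  R3 <- R3 - (0.718361/2.225746) R2 = R3 - (0.32275) R2:  2.047964 phi_3 = -0.313364
Back-substitution:
  phi_hat_3 = -0.313364 / 2.047964 = -0.153013
  phi_hat_2 = (0.629046 - (0.718361)(-0.153013)) / 2.225746 = 0.332008
  phi_hat_1 = (1.2555 - (1.2555)(0.332008) - (1.1939)(-0.153013)) / 2.7906 = 0.365995
So phi_hat = [0.3660, 0.3320, -0.1530].
Therefore phi_hat_3 = -0.1530.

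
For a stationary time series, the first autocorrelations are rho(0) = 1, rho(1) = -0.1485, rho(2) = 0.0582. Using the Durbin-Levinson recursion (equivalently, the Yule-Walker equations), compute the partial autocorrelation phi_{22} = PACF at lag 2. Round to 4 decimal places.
\phi_{22} = 0.0370

The PACF at lag k is phi_{kk}, the last component of the solution
to the Yule-Walker system G_k phi = r_k where
  (G_k)_{ij} = rho(|i - j|), (r_k)_i = rho(i), i,j = 1..k.
Equivalently, Durbin-Levinson gives phi_{kk} iteratively:
  phi_{11} = rho(1)
  phi_{kk} = [rho(k) - sum_{j=1..k-1} phi_{k-1,j} rho(k-j)]
            / [1 - sum_{j=1..k-1} phi_{k-1,j} rho(j)],
  phi_{k,j} = phi_{k-1,j} - phi_{kk} phi_{k-1,k-j},  j = 1..k-1.
Step k = 1:
  phi_11 = rho(1) = -0.1485.
Step k = 2:
  phi_22 = [rho(2) - phi_11 rho(1)] / [1 - phi_11 rho(1)] = [0.0582 - (-0.1485)(-0.1485)] / [1 - (-0.1485)(-0.1485)]
         = 0.03614775 / 0.97794775 = 0.037.
Therefore phi_{22} = 0.0370.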